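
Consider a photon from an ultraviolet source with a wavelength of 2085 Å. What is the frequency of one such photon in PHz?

1.44 PHz

Use c = 2.99792458 × 10^8 m/s.
First convert: λ = 2085 Å = 2.085 × 10^-7 m.
Since f = c/λ for a photon, f = 1.438 × 10^15 Hz.
Converting to PHz: f = 1.438 PHz ≈ 1.44 PHz.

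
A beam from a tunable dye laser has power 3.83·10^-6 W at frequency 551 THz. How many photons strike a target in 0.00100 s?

Total energy: E_total = P·t = 3.83·10^-6 × 0.00100 = 3.830·10^-9 J.
Per-photon energy: E = 3.651·10^-19 J.
N = E_total / E_photon = 1.05·10^10.

1.05·10^10 photons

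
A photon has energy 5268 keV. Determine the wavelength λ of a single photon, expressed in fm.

In SI units: E = 5268 keV = 8.4403e-13 J.
The photon relation is λ = hc/E, giving λ = 2.354e-13 m.
Converting to fm: λ = 235.4 fm ≈ 235 fm.

235 fm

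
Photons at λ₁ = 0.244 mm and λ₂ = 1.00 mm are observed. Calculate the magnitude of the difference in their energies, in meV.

3.84 meV

Using E = hc/λ: E₁ = 8.141 × 10^-22 J, E₂ = 1.986 × 10^-22 J.
|ΔE| = |8.141 × 10^-22 − 1.986 × 10^-22| = 6.15 × 10^-22 J = 3.84 meV.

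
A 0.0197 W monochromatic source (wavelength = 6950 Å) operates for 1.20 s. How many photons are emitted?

Total energy: E_total = P·t = 0.0197 × 1.20 = 0.02364 J.
Per-photon energy: E = 2.858e-19 J.
N = E_total / E_photon = 8.27e16.

8.27e16 photons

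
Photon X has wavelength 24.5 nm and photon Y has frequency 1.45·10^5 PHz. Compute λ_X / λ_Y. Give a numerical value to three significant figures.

1.18·10^4

λ_X = 2.450·10^-8 m (from wavelength = 24.5 nm, via λ given directly).
λ_Y = 2.068·10^-12 m (from frequency = 1.45·10^5 PHz, via λ = c/f).
Ratio = 2.450·10^-8 / 2.068·10^-12 = 1.18·10^4.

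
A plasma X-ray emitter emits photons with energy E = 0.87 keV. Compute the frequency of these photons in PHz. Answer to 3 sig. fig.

210 PHz

Convert to SI: E = 0.87 keV = 1.3939e-16 J.
The photon relation is f = E/h, giving f = 2.104e17 Hz.
Converting to PHz: f = 210.4 PHz ≈ 210 PHz.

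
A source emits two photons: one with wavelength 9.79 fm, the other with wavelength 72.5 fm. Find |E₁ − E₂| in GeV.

0.110 GeV

Using E = hc/λ: E₁ = 2.029e-11 J, E₂ = 2.740e-12 J.
|ΔE| = |2.029e-11 − 2.740e-12| = 1.76e-11 J = 0.110 GeV.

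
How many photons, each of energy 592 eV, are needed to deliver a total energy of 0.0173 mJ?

Per-photon energy: E = 9.485e-17 J (from energy = 592 eV).
N = E_total / E_photon = 1.73e-5 J / 9.485e-17 J = 1.82e11.

1.82e11 photons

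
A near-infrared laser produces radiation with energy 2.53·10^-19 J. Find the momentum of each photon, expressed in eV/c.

Since p = E/c for a photon, p = 8.439·10^-28 kg·m/s.
Converting to eV/c: p = 1.579 eV/c ≈ 1.58 eV/c.

1.58 eV/c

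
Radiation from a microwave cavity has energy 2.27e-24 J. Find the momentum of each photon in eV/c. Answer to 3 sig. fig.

Take c = 2.99792458e8 m/s, 1 eV = 1.602176634e-19 J.
Since p = E/c for a photon, p = 7.572e-33 kg·m/s.
Converting to eV/c: p = 1.417e-5 eV/c ≈ 1.42e-5 eV/c.

1.42e-5 eV/c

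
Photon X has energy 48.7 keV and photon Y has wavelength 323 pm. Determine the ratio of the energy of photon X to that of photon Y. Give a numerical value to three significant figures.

12.7

E_X = 7.803e-15 J (from energy = 48.7 keV, via E given directly).
E_Y = 6.150e-16 J (from wavelength = 323 pm, via E = hc/λ).
Ratio = 7.803e-15 / 6.150e-16 = 12.7.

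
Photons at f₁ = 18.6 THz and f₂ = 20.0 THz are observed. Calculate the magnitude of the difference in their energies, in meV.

5.79 meV

Using E = hf: E₁ = 1.232e-20 J, E₂ = 1.325e-20 J.
|ΔE| = |1.232e-20 − 1.325e-20| = 9.28e-22 J = 5.79 meV.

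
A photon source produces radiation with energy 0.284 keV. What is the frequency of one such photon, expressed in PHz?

In SI units: E = 0.284 keV = 4.5502·10^-17 J.
The photon relation is f = E/h, giving f = 6.867·10^16 Hz.
Converting to PHz: f = 68.67 PHz ≈ 68.7 PHz.

68.7 PHz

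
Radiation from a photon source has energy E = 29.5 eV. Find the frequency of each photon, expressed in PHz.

7.13 PHz

(h = 6.62607015 × 10^-34 J·s, 1 eV = 1.602176634 × 10^-19 J.)
First convert: E = 29.5 eV = 4.7264 × 10^-18 J.
The photon relation is f = E/h, giving f = 7.133 × 10^15 Hz.
Converting to PHz: f = 7.133 PHz ≈ 7.13 PHz.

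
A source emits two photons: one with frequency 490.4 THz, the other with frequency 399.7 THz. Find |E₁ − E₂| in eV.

Using E = hf: E₁ = 3.2494e-19 J, E₂ = 2.6484e-19 J.
|ΔE| = |3.2494e-19 − 2.6484e-19| = 6.01e-20 J = 0.375 eV.

0.375 eV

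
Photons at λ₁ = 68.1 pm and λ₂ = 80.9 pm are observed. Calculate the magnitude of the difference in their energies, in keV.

2.88 keV

Using E = hc/λ: E₁ = 2.917e-15 J, E₂ = 2.455e-15 J.
|ΔE| = |2.917e-15 − 2.455e-15| = 4.62e-16 J = 2.88 keV.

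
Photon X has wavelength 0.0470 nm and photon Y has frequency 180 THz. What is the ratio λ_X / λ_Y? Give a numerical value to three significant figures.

2.82e-5

λ_X = 4.700e-11 m (from wavelength = 0.0470 nm, via λ given directly).
λ_Y = 1.666e-6 m (from frequency = 180 THz, via λ = c/f).
Ratio = 4.700e-11 / 1.666e-6 = 2.82e-5.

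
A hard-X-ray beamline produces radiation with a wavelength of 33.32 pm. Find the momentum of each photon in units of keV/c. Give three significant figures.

In SI units: λ = 33.32 pm = 3.332e-11 m.
Since p = h/λ for a photon, p = 1.989e-23 kg·m/s.
Converting to keV/c: p = 37.21 keV/c ≈ 37.2 keV/c.

37.2 keV/c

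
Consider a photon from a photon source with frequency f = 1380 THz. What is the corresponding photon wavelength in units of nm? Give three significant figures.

(c = 2.99792458e8 m/s.)
Convert to SI: f = 1380 THz = 1.38e15 Hz.
Since λ = c/f for a photon, λ = 2.172e-7 m.
Converting to nm: λ = 217.2 nm ≈ 217 nm.

217 nm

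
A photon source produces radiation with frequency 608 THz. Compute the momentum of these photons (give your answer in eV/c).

2.51 eV/c

Use h = 6.62607015e-34 J·s, c = 2.99792458e8 m/s, 1 eV = 1.602176634e-19 J.
First convert: f = 608 THz = 6.08e14 Hz.
For a photon p = hf/c, so p = 1.344e-27 kg·m/s.
Converting to eV/c: p = 2.514 eV/c ≈ 2.51 eV/c.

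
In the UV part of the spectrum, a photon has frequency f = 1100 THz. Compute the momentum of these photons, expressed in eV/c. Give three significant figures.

First convert: f = 1100 THz = 1.1 × 10^15 Hz.
Since p = hf/c for a photon, p = 2.431 × 10^-27 kg·m/s.
Converting to eV/c: p = 4.549 eV/c ≈ 4.55 eV/c.

4.55 eV/c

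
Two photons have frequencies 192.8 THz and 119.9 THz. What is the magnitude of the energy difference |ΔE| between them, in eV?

Using E = hf: E₁ = 1.2775 × 10^-19 J, E₂ = 7.9447 × 10^-20 J.
|ΔE| = |1.2775 × 10^-19 − 7.9447 × 10^-20| = 4.83 × 10^-20 J = 0.301 eV.

0.301 eV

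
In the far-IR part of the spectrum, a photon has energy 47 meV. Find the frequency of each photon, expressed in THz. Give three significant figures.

11.4 THz

In SI units: E = 47 meV = 7.5302 × 10^-21 J.
The photon relation is f = E/h, giving f = 1.136 × 10^13 Hz.
Converting to THz: f = 11.36 THz ≈ 11.4 THz.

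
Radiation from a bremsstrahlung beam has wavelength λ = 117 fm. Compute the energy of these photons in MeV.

Use h = 6.62607015 × 10^-34 J·s, c = 2.99792458 × 10^8 m/s, 1 eV = 1.602176634 × 10^-19 J.
In SI units: λ = 117 fm = 1.17 × 10^-13 m.
For a photon E = hc/λ, so E = 1.698 × 10^-12 J.
Converting to MeV: E = 10.60 MeV ≈ 10.6 MeV.

10.6 MeV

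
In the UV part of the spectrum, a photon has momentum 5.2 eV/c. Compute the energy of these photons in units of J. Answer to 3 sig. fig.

(c = 2.99792458e8 m/s, 1 eV = 1.602176634e-19 J.)
First convert: p = 5.2 eV/c = 2.7790e-27 kg·m/s.
Since E = pc for a photon, E = 8.331e-19 J.
So E ≈ 8.33e-19 J.

8.33e-19 J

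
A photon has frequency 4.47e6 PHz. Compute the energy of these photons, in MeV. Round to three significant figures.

18.5 MeV

Take h = 6.62607015e-34 J·s, 1 eV = 1.602176634e-19 J.
Convert to SI: f = 4.47e6 PHz = 4.47e21 Hz.
For a photon E = hf, so E = 2.962e-12 J.
Converting to MeV: E = 18.49 MeV ≈ 18.5 MeV.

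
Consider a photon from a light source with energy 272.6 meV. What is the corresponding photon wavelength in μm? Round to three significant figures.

(h = 6.62607015 × 10^-34 J·s, c = 2.99792458 × 10^8 m/s, 1 eV = 1.602176634 × 10^-19 J.)
First convert: E = 272.6 meV = 4.3675 × 10^-20 J.
For a photon λ = hc/E, so λ = 4.548 × 10^-6 m.
Converting to μm: λ = 4.548 μm ≈ 4.55 μm.

4.55 μm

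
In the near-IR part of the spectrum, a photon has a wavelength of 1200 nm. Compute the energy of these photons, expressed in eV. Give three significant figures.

1.03 eV

Convert to SI: λ = 1200 nm = 1.2 × 10^-6 m.
Since E = hc/λ for a photon, E = 1.655 × 10^-19 J.
Converting to eV: E = 1.033 eV ≈ 1.03 eV.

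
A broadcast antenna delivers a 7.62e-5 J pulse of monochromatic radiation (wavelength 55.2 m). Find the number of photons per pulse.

2.12e22 photons

Per-photon energy: E = 3.599e-27 J (from wavelength = 55.2 m).
N = E_total / E_photon = 7.62e-5 J / 3.599e-27 J = 2.12e22.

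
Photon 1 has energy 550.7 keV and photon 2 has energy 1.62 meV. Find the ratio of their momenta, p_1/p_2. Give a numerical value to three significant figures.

p_1 = 2.943 × 10^-22 kg·m/s (from energy = 550.7 keV, via p = E/c).
p_2 = 8.658 × 10^-31 kg·m/s (from energy = 1.62 meV, via p = E/c).
Ratio = 2.943 × 10^-22 / 8.658 × 10^-31 = 3.40 × 10^8.

3.40 × 10^8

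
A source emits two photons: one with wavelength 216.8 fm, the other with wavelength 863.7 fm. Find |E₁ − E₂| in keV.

Using E = hc/λ: E₁ = 9.1626 × 10^-13 J, E₂ = 2.2999 × 10^-13 J.
|ΔE| = |9.1626 × 10^-13 − 2.2999 × 10^-13| = 6.86 × 10^-13 J = 4280 keV.

4280 keV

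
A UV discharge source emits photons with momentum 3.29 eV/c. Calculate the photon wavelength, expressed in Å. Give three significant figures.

(h = 6.62607015 × 10^-34 J·s, c = 2.99792458 × 10^8 m/s, 1 eV = 1.602176634 × 10^-19 J.)
First convert: p = 3.29 eV/c = 1.7583 × 10^-27 kg·m/s.
For a photon λ = h/p, so λ = 3.769 × 10^-7 m.
Converting to Å: λ = 3769 Å ≈ 3770 Å.

3770 Å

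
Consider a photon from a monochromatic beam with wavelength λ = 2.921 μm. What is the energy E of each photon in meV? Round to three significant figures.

424 meV

Convert to SI: λ = 2.921 μm = 2.921 × 10^-6 m.
Apply E = hc/λ: E = 6.801 × 10^-20 J.
Converting to meV: E = 424.5 meV ≈ 424 meV.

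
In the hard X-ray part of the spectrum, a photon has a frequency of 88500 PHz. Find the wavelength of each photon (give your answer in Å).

0.0339 Å

(c = 2.99792458 × 10^8 m/s.)
Convert to SI: f = 88500 PHz = 8.85 × 10^19 Hz.
Apply λ = c/f: λ = 3.387 × 10^-12 m.
Converting to Å: λ = 0.03387 Å ≈ 0.0339 Å.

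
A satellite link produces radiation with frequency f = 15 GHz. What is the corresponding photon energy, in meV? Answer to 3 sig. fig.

Use h = 6.62607015·10^-34 J·s, 1 eV = 1.602176634·10^-19 J.
Convert to SI: f = 15 GHz = 1.5·10^10 Hz.
Apply E = hf: E = 9.939·10^-24 J.
Converting to meV: E = 0.06204 meV ≈ 0.0620 meV.

0.0620 meV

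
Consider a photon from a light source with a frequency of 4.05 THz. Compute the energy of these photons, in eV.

0.0167 eV

Take h = 6.62607015 × 10^-34 J·s, 1 eV = 1.602176634 × 10^-19 J.
In SI units: f = 4.05 THz = 4.05 × 10^12 Hz.
For a photon E = hf, so E = 2.684 × 10^-21 J.
Converting to eV: E = 0.01675 eV ≈ 0.0167 eV.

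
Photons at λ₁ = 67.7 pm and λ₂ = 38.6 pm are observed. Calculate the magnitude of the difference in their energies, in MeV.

0.0138 MeV

Using E = hc/λ: E₁ = 2.934·10^-15 J, E₂ = 5.146·10^-15 J.
|ΔE| = |2.934·10^-15 − 5.146·10^-15| = 2.21·10^-15 J = 0.0138 MeV.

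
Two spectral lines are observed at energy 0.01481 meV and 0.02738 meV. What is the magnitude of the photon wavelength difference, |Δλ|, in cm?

Using λ = hc/E: λ₁ = 0.083717 m, λ₂ = 0.045283 m.
|Δλ| = |0.083717 − 0.045283| = 0.0384 m = 3.84 cm.

3.84 cm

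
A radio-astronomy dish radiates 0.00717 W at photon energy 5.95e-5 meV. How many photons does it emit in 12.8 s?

9.63e24 photons

Total energy: E_total = P·t = 0.00717 × 12.8 = 0.09178 J.
Per-photon energy: E = 9.533e-27 J.
N = E_total / E_photon = 9.63e24.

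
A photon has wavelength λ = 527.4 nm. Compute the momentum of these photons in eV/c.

2.35 eV/c

(h = 6.62607015 × 10^-34 J·s, c = 2.99792458 × 10^8 m/s, 1 eV = 1.602176634 × 10^-19 J.)
First convert: λ = 527.4 nm = 5.274 × 10^-7 m.
Since p = h/λ for a photon, p = 1.256 × 10^-27 kg·m/s.
Converting to eV/c: p = 2.351 eV/c ≈ 2.35 eV/c.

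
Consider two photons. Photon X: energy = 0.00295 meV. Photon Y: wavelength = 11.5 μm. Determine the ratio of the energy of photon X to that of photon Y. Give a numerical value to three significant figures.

2.74e-5

E_X = 4.726e-25 J (from energy = 0.00295 meV, via E given directly).
E_Y = 1.727e-20 J (from wavelength = 11.5 μm, via E = hc/λ).
Ratio = 4.726e-25 / 1.727e-20 = 2.74e-5.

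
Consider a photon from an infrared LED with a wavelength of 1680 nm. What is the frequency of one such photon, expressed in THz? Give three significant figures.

In SI units: λ = 1680 nm = 1.68·10^-6 m.
For a photon f = c/λ, so f = 1.784·10^14 Hz.
Converting to THz: f = 178.4 THz ≈ 178 THz.

178 THz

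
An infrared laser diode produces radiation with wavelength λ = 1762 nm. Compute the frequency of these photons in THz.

(c = 2.99792458 × 10^8 m/s.)
In SI units: λ = 1762 nm = 1.762 × 10^-6 m.
Apply f = c/λ: f = 1.701 × 10^14 Hz.
Converting to THz: f = 170.1 THz ≈ 170 THz.

170 THz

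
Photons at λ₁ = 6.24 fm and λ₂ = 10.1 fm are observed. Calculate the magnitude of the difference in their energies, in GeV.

0.0759 GeV

Using E = hc/λ: E₁ = 3.183 × 10^-11 J, E₂ = 1.967 × 10^-11 J.
|ΔE| = |3.183 × 10^-11 − 1.967 × 10^-11| = 1.22 × 10^-11 J = 0.0759 GeV.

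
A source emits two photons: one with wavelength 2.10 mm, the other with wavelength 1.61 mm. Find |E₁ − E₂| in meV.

0.180 meV

Using E = hc/λ: E₁ = 9.459e-23 J, E₂ = 1.234e-22 J.
|ΔE| = |9.459e-23 − 1.234e-22| = 2.88e-23 J = 0.180 meV.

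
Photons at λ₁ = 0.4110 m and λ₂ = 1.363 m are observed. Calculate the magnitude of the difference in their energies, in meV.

2.11 × 10^-3 meV

Using E = hc/λ: E₁ = 4.8332 × 10^-25 J, E₂ = 1.4574 × 10^-25 J.
|ΔE| = |4.8332 × 10^-25 − 1.4574 × 10^-25| = 3.38 × 10^-25 J = 2.11 × 10^-3 meV.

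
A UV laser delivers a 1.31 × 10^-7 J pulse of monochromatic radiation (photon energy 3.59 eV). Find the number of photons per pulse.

Per-photon energy: E = 5.752 × 10^-19 J (from energy = 3.59 eV).
N = E_total / E_photon = 1.31 × 10^-7 J / 5.752 × 10^-19 J = 2.28 × 10^11.

2.28 × 10^11 photons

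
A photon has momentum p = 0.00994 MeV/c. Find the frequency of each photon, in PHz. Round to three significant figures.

2400 PHz

Use h = 6.62607015e-34 J·s, c = 2.99792458e8 m/s, 1 eV = 1.602176634e-19 J.
First convert: p = 0.00994 MeV/c = 5.3122e-24 kg·m/s.
Apply f = pc/h: f = 2.403e18 Hz.
Converting to PHz: f = 2403 PHz ≈ 2400 PHz.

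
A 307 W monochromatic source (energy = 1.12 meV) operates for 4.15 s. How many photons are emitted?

Total energy: E_total = P·t = 307 × 4.15 = 1274 J.
Per-photon energy: E = 1.794·10^-22 J.
N = E_total / E_photon = 7.10·10^24.

7.10·10^24 photons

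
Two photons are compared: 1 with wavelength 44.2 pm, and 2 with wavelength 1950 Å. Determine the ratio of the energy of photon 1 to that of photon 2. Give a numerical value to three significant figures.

4410

E_1 = 4.494 × 10^-15 J (from wavelength = 44.2 pm, via E = hc/λ).
E_2 = 1.019 × 10^-18 J (from wavelength = 1950 Å, via E = hc/λ).
Ratio = 4.494 × 10^-15 / 1.019 × 10^-18 = 4410.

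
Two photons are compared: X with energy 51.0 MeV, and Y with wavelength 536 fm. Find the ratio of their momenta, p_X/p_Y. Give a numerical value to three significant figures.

22.0

p_X = 2.726e-20 kg·m/s (from energy = 51.0 MeV, via p = E/c).
p_Y = 1.236e-21 kg·m/s (from wavelength = 536 fm, via p = h/λ).
Ratio = 2.726e-20 / 1.236e-21 = 22.0.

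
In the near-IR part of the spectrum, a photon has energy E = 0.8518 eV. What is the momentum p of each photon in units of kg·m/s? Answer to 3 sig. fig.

(c = 2.99792458 × 10^8 m/s, 1 eV = 1.602176634 × 10^-19 J.)
In SI units: E = 0.8518 eV = 1.3647 × 10^-19 J.
Since p = E/c for a photon, p = 4.552 × 10^-28 kg·m/s.
So p ≈ 4.55 × 10^-28 kg·m/s.

4.55 × 10^-28 kg·m/s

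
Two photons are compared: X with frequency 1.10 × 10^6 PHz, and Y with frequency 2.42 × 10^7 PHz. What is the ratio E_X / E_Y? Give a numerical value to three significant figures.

E_X = 7.289 × 10^-13 J (from frequency = 1.10 × 10^6 PHz, via E = hf).
E_Y = 1.604 × 10^-11 J (from frequency = 2.42 × 10^7 PHz, via E = hf).
Ratio = 7.289 × 10^-13 / 1.604 × 10^-11 = 0.0455.

0.0455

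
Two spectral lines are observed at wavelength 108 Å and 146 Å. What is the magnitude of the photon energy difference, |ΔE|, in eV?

Using E = hc/λ: E₁ = 1.839 × 10^-17 J, E₂ = 1.361 × 10^-17 J.
|ΔE| = |1.839 × 10^-17 − 1.361 × 10^-17| = 4.79 × 10^-18 J = 29.9 eV.

29.9 eV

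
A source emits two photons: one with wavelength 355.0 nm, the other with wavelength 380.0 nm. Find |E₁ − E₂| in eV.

0.230 eV

Using E = hc/λ: E₁ = 5.5956 × 10^-19 J, E₂ = 5.2275 × 10^-19 J.
|ΔE| = |5.5956 × 10^-19 − 5.2275 × 10^-19| = 3.68 × 10^-20 J = 0.230 eV.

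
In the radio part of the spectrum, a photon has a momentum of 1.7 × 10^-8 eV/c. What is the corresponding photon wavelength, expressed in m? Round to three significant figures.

In SI units: p = 1.7 × 10^-8 eV/c = 9.0853 × 10^-36 kg·m/s.
For a photon λ = h/p, so λ = 72.93 m.
So λ ≈ 72.9 m.

72.9 m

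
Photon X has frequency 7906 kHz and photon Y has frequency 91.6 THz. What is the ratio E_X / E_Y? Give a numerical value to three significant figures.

E_X = 5.239 × 10^-27 J (from frequency = 7906 kHz, via E = hf).
E_Y = 6.069 × 10^-20 J (from frequency = 91.6 THz, via E = hf).
Ratio = 5.239 × 10^-27 / 6.069 × 10^-20 = 8.63 × 10^-8.

8.63 × 10^-8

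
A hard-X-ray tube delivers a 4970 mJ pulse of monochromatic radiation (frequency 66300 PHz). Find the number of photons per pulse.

Per-photon energy: E = 4.393 × 10^-14 J (from frequency = 66300 PHz).
N = E_total / E_photon = 4.97 J / 4.393 × 10^-14 J = 1.13 × 10^14.

1.13 × 10^14 photons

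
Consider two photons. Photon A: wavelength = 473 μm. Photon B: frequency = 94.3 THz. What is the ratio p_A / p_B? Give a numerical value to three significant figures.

6.72e-3

p_A = 1.401e-30 kg·m/s (from wavelength = 473 μm, via p = h/λ).
p_B = 2.084e-28 kg·m/s (from frequency = 94.3 THz, via p = hf/c).
Ratio = 1.401e-30 / 2.084e-28 = 6.72e-3.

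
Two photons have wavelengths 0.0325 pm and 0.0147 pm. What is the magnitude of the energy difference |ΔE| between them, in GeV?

Using E = hc/λ: E₁ = 6.112 × 10^-12 J, E₂ = 1.351 × 10^-11 J.
|ΔE| = |6.112 × 10^-12 − 1.351 × 10^-11| = 7.40 × 10^-12 J = 0.0462 GeV.

0.0462 GeV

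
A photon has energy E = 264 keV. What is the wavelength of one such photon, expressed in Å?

0.0470 Å

Use h = 6.62607015e-34 J·s, c = 2.99792458e8 m/s, 1 eV = 1.602176634e-19 J.
In SI units: E = 264 keV = 4.2297e-14 J.
The photon relation is λ = hc/E, giving λ = 4.696e-12 m.
Converting to Å: λ = 0.04696 Å ≈ 0.0470 Å.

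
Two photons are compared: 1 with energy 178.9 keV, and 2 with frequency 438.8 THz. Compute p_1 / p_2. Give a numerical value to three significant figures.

9.86e4

p_1 = 9.561e-23 kg·m/s (from energy = 178.9 keV, via p = E/c).
p_2 = 9.698e-28 kg·m/s (from frequency = 438.8 THz, via p = hf/c).
Ratio = 9.561e-23 / 9.698e-28 = 9.86e4.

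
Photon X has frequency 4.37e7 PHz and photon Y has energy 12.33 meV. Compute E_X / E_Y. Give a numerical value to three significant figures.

1.47e10

E_X = 2.896e-11 J (from frequency = 4.37e7 PHz, via E = hf).
E_Y = 1.975e-21 J (from energy = 12.33 meV, via E given directly).
Ratio = 2.896e-11 / 1.975e-21 = 1.47e10.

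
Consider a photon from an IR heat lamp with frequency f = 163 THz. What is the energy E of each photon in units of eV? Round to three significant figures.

First convert: f = 163 THz = 1.63e14 Hz.
For a photon E = hf, so E = 1.080e-19 J.
Converting to eV: E = 0.6741 eV ≈ 0.674 eV.

0.674 eV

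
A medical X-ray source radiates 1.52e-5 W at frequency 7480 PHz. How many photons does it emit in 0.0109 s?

Total energy: E_total = P·t = 1.52e-5 × 0.0109 = 1.657e-7 J.
Per-photon energy: E = 4.956e-15 J.
N = E_total / E_photon = 3.34e7.

3.34e7 photons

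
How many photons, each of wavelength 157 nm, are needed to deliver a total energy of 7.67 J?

6.06·10^18 photons

Per-photon energy: E = 1.265·10^-18 J (from wavelength = 157 nm).
N = E_total / E_photon = 7.67 J / 1.265·10^-18 J = 6.06·10^18.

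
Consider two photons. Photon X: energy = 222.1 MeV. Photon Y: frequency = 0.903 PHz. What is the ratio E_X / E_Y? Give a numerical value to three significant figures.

E_X = 3.558e-11 J (from energy = 222.1 MeV, via E given directly).
E_Y = 5.983e-19 J (from frequency = 0.903 PHz, via E = hf).
Ratio = 3.558e-11 / 5.983e-19 = 5.95e7.

5.95e7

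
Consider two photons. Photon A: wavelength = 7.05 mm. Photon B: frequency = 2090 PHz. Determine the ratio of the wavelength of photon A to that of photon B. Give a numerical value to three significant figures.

4.91e7

λ_A = 0.007050 m (from wavelength = 7.05 mm, via λ given directly).
λ_B = 1.434e-10 m (from frequency = 2090 PHz, via λ = c/f).
Ratio = 0.007050 / 1.434e-10 = 4.91e7.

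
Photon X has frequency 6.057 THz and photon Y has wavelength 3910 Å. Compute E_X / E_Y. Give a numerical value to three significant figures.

E_X = 4.013·10^-21 J (from frequency = 6.057 THz, via E = hf).
E_Y = 5.080·10^-19 J (from wavelength = 3910 Å, via E = hc/λ).
Ratio = 4.013·10^-21 / 5.080·10^-19 = 7.90·10^-3.

7.90·10^-3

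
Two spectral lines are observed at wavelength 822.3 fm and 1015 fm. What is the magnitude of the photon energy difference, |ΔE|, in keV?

Using E = hc/λ: E₁ = 2.4157e-13 J, E₂ = 1.9571e-13 J.
|ΔE| = |2.4157e-13 − 1.9571e-13| = 4.59e-14 J = 286 keV.

286 keV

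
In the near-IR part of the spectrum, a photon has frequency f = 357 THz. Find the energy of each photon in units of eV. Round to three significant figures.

1.48 eV

In SI units: f = 357 THz = 3.57e14 Hz.
Since E = hf for a photon, E = 2.366e-19 J.
Converting to eV: E = 1.476 eV ≈ 1.48 eV.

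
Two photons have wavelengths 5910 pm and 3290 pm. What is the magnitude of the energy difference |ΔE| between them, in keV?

Using E = hc/λ: E₁ = 3.361 × 10^-17 J, E₂ = 6.038 × 10^-17 J.
|ΔE| = |3.361 × 10^-17 − 6.038 × 10^-17| = 2.68 × 10^-17 J = 0.167 keV.

0.167 keV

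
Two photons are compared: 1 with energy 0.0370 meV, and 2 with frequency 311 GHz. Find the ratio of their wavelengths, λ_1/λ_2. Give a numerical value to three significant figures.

λ_1 = 0.03351 m (from energy = 0.0370 meV, via λ = hc/E).
λ_2 = 9.640 × 10^-4 m (from frequency = 311 GHz, via λ = c/f).
Ratio = 0.03351 / 9.640 × 10^-4 = 34.8.

34.8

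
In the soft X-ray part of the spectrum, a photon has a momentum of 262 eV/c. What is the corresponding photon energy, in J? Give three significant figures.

First convert: p = 262 eV/c = 1.4002 × 10^-25 kg·m/s.
For a photon E = pc, so E = 4.198 × 10^-17 J.
So E ≈ 4.20 × 10^-17 J.

4.20 × 10^-17 J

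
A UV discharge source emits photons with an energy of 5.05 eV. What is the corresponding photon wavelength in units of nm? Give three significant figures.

246 nm

Use h = 6.62607015 × 10^-34 J·s, c = 2.99792458 × 10^8 m/s, 1 eV = 1.602176634 × 10^-19 J.
First convert: E = 5.05 eV = 8.0910 × 10^-19 J.
The photon relation is λ = hc/E, giving λ = 2.455 × 10^-7 m.
Converting to nm: λ = 245.5 nm ≈ 246 nm.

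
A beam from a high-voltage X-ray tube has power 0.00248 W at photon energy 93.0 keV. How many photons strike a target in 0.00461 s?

Total energy: E_total = P·t = 0.00248 × 0.00461 = 1.143 × 10^-5 J.
Per-photon energy: E = 1.490 × 10^-14 J.
N = E_total / E_photon = 7.67 × 10^8.

7.67 × 10^8 photons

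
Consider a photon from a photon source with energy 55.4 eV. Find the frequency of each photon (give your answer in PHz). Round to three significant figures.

13.4 PHz

Convert to SI: E = 55.4 eV = 8.8761e-18 J.
Apply f = E/h: f = 1.340e16 Hz.
Converting to PHz: f = 13.40 PHz ≈ 13.4 PHz.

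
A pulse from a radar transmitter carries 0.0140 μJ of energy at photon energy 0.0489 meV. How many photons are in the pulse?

1.79e15 photons

Per-photon energy: E = 7.835e-24 J (from energy = 0.0489 meV).
N = E_total / E_photon = 1.40e-8 J / 7.835e-24 J = 1.79e15.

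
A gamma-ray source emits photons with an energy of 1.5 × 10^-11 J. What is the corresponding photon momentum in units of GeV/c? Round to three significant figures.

Apply p = E/c: p = 5.003 × 10^-20 kg·m/s.
Converting to GeV/c: p = 0.09362 GeV/c ≈ 0.0936 GeV/c.

0.0936 GeV/c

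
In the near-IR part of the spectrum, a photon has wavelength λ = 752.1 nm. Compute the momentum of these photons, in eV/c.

1.65 eV/c

In SI units: λ = 752.1 nm = 7.521 × 10^-7 m.
For a photon p = h/λ, so p = 8.810 × 10^-28 kg·m/s.
Converting to eV/c: p = 1.649 eV/c ≈ 1.65 eV/c.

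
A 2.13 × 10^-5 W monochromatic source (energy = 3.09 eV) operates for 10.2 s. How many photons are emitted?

4.39 × 10^14 photons

Total energy: E_total = P·t = 2.13 × 10^-5 × 10.2 = 2.173 × 10^-4 J.
Per-photon energy: E = 4.951 × 10^-19 J.
N = E_total / E_photon = 4.39 × 10^14.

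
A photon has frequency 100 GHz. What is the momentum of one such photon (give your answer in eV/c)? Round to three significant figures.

4.14·10^-4 eV/c

In SI units: f = 100 GHz = 1.00·10^11 Hz.
Since p = hf/c for a photon, p = 2.210·10^-31 kg·m/s.
Converting to eV/c: p = 4.136·10^-4 eV/c ≈ 4.14·10^-4 eV/c.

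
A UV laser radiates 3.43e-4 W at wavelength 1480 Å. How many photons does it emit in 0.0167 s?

4.27e12 photons

Total energy: E_total = P·t = 3.43e-4 × 0.0167 = 5.728e-6 J.
Per-photon energy: E = 1.342e-18 J.
N = E_total / E_photon = 4.27e12.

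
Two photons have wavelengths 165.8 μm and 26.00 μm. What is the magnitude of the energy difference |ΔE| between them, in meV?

40.2 meV

Using E = hc/λ: E₁ = 1.1981 × 10^-21 J, E₂ = 7.6402 × 10^-21 J.
|ΔE| = |1.1981 × 10^-21 − 7.6402 × 10^-21| = 6.44 × 10^-21 J = 40.2 meV.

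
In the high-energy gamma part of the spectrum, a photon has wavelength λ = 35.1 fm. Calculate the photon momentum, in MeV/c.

35.3 MeV/c

(h = 6.62607015 × 10^-34 J·s, c = 2.99792458 × 10^8 m/s, 1 eV = 1.602176634 × 10^-19 J.)
First convert: λ = 35.1 fm = 3.51 × 10^-14 m.
The photon relation is p = h/λ, giving p = 1.888 × 10^-20 kg·m/s.
Converting to MeV/c: p = 35.32 MeV/c ≈ 35.3 MeV/c.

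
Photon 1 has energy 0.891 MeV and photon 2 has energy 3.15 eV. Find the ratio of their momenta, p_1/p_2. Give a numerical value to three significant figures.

p_1 = 4.762 × 10^-22 kg·m/s (from energy = 0.891 MeV, via p = E/c).
p_2 = 1.683 × 10^-27 kg·m/s (from energy = 3.15 eV, via p = E/c).
Ratio = 4.762 × 10^-22 / 1.683 × 10^-27 = 2.83 × 10^5.

2.83 × 10^5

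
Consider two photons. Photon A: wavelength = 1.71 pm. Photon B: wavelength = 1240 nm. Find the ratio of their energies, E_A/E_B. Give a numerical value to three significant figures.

7.25e5

E_A = 1.162e-13 J (from wavelength = 1.71 pm, via E = hc/λ).
E_B = 1.602e-19 J (from wavelength = 1240 nm, via E = hc/λ).
Ratio = 1.162e-13 / 1.602e-19 = 7.25e5.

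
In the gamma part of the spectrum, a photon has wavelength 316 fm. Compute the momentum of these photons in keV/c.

(h = 6.62607015e-34 J·s, c = 2.99792458e8 m/s, 1 eV = 1.602176634e-19 J.)
First convert: λ = 316 fm = 3.16e-13 m.
The photon relation is p = h/λ, giving p = 2.097e-21 kg·m/s.
Converting to keV/c: p = 3924 keV/c ≈ 3920 keV/c.

3920 keV/c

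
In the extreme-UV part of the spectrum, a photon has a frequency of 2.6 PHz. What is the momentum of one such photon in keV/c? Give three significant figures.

0.0108 keV/c

(h = 6.62607015e-34 J·s, c = 2.99792458e8 m/s, 1 eV = 1.602176634e-19 J.)
In SI units: f = 2.6 PHz = 2.6e15 Hz.
Apply p = hf/c: p = 5.747e-27 kg·m/s.
Converting to keV/c: p = 0.01075 keV/c ≈ 0.0108 keV/c.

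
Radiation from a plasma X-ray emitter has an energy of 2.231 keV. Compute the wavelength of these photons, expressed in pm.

556 pm

Use h = 6.62607015e-34 J·s, c = 2.99792458e8 m/s, 1 eV = 1.602176634e-19 J.
Convert to SI: E = 2.231 keV = 3.5745e-16 J.
Apply λ = hc/E: λ = 5.557e-10 m.
Converting to pm: λ = 555.7 pm ≈ 556 pm.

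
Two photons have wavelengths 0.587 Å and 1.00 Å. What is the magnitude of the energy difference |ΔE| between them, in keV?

8.72 keV

Using E = hc/λ: E₁ = 3.384 × 10^-15 J, E₂ = 1.986 × 10^-15 J.
|ΔE| = |3.384 × 10^-15 − 1.986 × 10^-15| = 1.40 × 10^-15 J = 8.72 keV.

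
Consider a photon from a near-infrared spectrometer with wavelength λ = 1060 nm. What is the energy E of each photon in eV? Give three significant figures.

In SI units: λ = 1060 nm = 1.06 × 10^-6 m.
Since E = hc/λ for a photon, E = 1.874 × 10^-19 J.
Converting to eV: E = 1.170 eV ≈ 1.17 eV.

1.17 eV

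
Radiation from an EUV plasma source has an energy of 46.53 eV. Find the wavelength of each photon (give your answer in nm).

In SI units: E = 46.53 eV = 7.4549e-18 J.
The photon relation is λ = hc/E, giving λ = 2.665e-8 m.
Converting to nm: λ = 26.65 nm ≈ 26.6 nm.

26.6 nm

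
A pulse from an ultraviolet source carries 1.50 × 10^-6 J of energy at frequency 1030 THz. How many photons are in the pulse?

2.20 × 10^12 photons

Per-photon energy: E = 6.825 × 10^-19 J (from frequency = 1030 THz).
N = E_total / E_photon = 1.50 × 10^-6 J / 6.825 × 10^-19 J = 2.20 × 10^12.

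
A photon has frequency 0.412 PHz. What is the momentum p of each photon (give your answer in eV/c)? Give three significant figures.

1.70 eV/c

Take h = 6.62607015e-34 J·s, c = 2.99792458e8 m/s, 1 eV = 1.602176634e-19 J.
In SI units: f = 0.412 PHz = 4.12e14 Hz.
For a photon p = hf/c, so p = 9.106e-28 kg·m/s.
Converting to eV/c: p = 1.704 eV/c ≈ 1.70 eV/c.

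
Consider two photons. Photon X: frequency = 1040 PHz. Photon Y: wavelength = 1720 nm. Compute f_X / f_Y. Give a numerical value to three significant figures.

f_X = 1.040·10^18 Hz (from frequency = 1040 PHz, via f given directly).
f_Y = 1.743·10^14 Hz (from wavelength = 1720 nm, via f = c/λ).
Ratio = 1.040·10^18 / 1.743·10^14 = 5970.

5970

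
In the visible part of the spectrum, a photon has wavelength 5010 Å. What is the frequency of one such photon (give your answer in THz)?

598 THz

First convert: λ = 5010 Å = 5.01 × 10^-7 m.
The photon relation is f = c/λ, giving f = 5.984 × 10^14 Hz.
Converting to THz: f = 598.4 THz ≈ 598 THz.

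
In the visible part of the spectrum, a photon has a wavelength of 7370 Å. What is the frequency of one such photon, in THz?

407 THz

In SI units: λ = 7370 Å = 7.370 × 10^-7 m.
Since f = c/λ for a photon, f = 4.068 × 10^14 Hz.
Converting to THz: f = 406.8 THz ≈ 407 THz.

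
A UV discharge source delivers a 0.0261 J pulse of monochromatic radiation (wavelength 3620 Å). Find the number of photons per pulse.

4.76 × 10^16 photons

Per-photon energy: E = 5.487 × 10^-19 J (from wavelength = 3620 Å).
N = E_total / E_photon = 0.0261 J / 5.487 × 10^-19 J = 4.76 × 10^16.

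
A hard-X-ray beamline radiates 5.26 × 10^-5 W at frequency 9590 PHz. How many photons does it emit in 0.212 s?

1.75 × 10^9 photons

Total energy: E_total = P·t = 5.26 × 10^-5 × 0.212 = 1.115 × 10^-5 J.
Per-photon energy: E = 6.354 × 10^-15 J.
N = E_total / E_photon = 1.75 × 10^9.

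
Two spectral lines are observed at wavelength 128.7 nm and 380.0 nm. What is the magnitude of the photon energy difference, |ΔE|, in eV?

Using E = hc/λ: E₁ = 1.5435 × 10^-18 J, E₂ = 5.2275 × 10^-19 J.
|ΔE| = |1.5435 × 10^-18 − 5.2275 × 10^-19| = 1.02 × 10^-18 J = 6.37 eV.

6.37 eV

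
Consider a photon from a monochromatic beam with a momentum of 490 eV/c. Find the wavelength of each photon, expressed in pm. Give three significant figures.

2530 pm

Convert to SI: p = 490 eV/c = 2.6187e-25 kg·m/s.
Apply λ = h/p: λ = 2.530e-9 m.
Converting to pm: λ = 2530 pm ≈ 2530 pm.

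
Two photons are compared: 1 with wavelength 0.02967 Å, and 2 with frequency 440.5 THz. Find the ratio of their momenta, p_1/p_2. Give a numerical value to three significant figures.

p_1 = 2.233e-22 kg·m/s (from wavelength = 0.02967 Å, via p = h/λ).
p_2 = 9.736e-28 kg·m/s (from frequency = 440.5 THz, via p = hf/c).
Ratio = 2.233e-22 / 9.736e-28 = 2.29e5.

2.29e5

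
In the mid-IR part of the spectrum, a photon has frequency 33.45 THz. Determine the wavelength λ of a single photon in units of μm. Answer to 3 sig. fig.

Convert to SI: f = 33.45 THz = 3.345e13 Hz.
For a photon λ = c/f, so λ = 8.962e-6 m.
Converting to μm: λ = 8.962 μm ≈ 8.96 μm.

8.96 μm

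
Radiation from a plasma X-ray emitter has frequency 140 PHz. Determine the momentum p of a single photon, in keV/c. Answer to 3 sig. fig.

0.579 keV/c

(h = 6.62607015e-34 J·s, c = 2.99792458e8 m/s, 1 eV = 1.602176634e-19 J.)
First convert: f = 140 PHz = 1.40e17 Hz.
Since p = hf/c for a photon, p = 3.094e-25 kg·m/s.
Converting to keV/c: p = 0.5790 keV/c ≈ 0.579 keV/c.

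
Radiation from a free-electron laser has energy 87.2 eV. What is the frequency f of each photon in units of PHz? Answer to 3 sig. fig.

21.1 PHz

In SI units: E = 87.2 eV = 1.3971e-17 J.
For a photon f = E/h, so f = 2.108e16 Hz.
Converting to PHz: f = 21.08 PHz ≈ 21.1 PHz.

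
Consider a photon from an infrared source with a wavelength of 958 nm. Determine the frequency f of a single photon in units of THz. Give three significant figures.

313 THz

(c = 2.99792458e8 m/s.)
In SI units: λ = 958 nm = 9.58e-7 m.
Apply f = c/λ: f = 3.129e14 Hz.
Converting to THz: f = 312.9 THz ≈ 313 THz.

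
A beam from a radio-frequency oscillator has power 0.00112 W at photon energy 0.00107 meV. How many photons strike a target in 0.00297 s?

1.94e19 photons

Total energy: E_total = P·t = 0.00112 × 0.00297 = 3.326e-6 J.
Per-photon energy: E = 1.714e-25 J.
N = E_total / E_photon = 1.94e19.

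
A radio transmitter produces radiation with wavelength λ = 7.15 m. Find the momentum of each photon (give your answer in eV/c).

1.73e-7 eV/c

Apply p = h/λ: p = 9.267e-35 kg·m/s.
Converting to eV/c: p = 1.734e-7 eV/c ≈ 1.73e-7 eV/c.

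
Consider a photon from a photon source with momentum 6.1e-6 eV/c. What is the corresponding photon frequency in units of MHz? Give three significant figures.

1470 MHz

Take h = 6.62607015e-34 J·s, c = 2.99792458e8 m/s, 1 eV = 1.602176634e-19 J.
Convert to SI: p = 6.1e-6 eV/c = 3.2600e-33 kg·m/s.
For a photon f = pc/h, so f = 1.475e9 Hz.
Converting to MHz: f = 1475 MHz ≈ 1470 MHz.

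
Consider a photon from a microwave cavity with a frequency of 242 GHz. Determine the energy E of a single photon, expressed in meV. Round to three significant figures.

1.00 meV

Use h = 6.62607015e-34 J·s, 1 eV = 1.602176634e-19 J.
In SI units: f = 242 GHz = 2.42e11 Hz.
Apply E = hf: E = 1.604e-22 J.
Converting to meV: E = 1.001 meV ≈ 1.00 meV.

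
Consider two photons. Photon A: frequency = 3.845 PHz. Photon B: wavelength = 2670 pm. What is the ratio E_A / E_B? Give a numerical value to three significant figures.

0.0342

E_A = 2.548 × 10^-18 J (from frequency = 3.845 PHz, via E = hf).
E_B = 7.440 × 10^-17 J (from wavelength = 2670 pm, via E = hc/λ).
Ratio = 2.548 × 10^-18 / 7.440 × 10^-17 = 0.0342.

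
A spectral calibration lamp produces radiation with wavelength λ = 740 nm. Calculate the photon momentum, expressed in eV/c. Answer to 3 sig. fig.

1.68 eV/c

(h = 6.62607015e-34 J·s, c = 2.99792458e8 m/s, 1 eV = 1.602176634e-19 J.)
First convert: λ = 740 nm = 7.40e-7 m.
For a photon p = h/λ, so p = 8.954e-28 kg·m/s.
Converting to eV/c: p = 1.675 eV/c ≈ 1.68 eV/c.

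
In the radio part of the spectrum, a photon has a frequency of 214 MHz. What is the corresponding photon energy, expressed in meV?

Use h = 6.62607015 × 10^-34 J·s, 1 eV = 1.602176634 × 10^-19 J.
Convert to SI: f = 214 MHz = 2.14 × 10^8 Hz.
Apply E = hf: E = 1.418 × 10^-25 J.
Converting to meV: E = 8.850 × 10^-4 meV ≈ 8.85 × 10^-4 meV.

8.85 × 10^-4 meV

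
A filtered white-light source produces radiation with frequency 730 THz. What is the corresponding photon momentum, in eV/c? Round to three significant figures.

3.02 eV/c

In SI units: f = 730 THz = 7.3e14 Hz.
Apply p = hf/c: p = 1.613e-27 kg·m/s.
Converting to eV/c: p = 3.019 eV/c ≈ 3.02 eV/c.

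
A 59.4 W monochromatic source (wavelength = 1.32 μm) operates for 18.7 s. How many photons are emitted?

Total energy: E_total = P·t = 59.4 × 18.7 = 1111 J.
Per-photon energy: E = 1.505e-19 J.
N = E_total / E_photon = 7.38e21.

7.38e21 photons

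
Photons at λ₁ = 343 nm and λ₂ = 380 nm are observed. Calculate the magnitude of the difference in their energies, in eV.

Using E = hc/λ: E₁ = 5.791·10^-19 J, E₂ = 5.227·10^-19 J.
|ΔE| = |5.791·10^-19 − 5.227·10^-19| = 5.64·10^-20 J = 0.352 eV.

0.352 eV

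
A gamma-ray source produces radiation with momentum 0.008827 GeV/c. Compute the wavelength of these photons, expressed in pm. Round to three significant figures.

Convert to SI: p = 0.008827 GeV/c = 4.7174 × 10^-21 kg·m/s.
Apply λ = h/p: λ = 1.405 × 10^-13 m.
Converting to pm: λ = 0.1405 pm ≈ 0.140 pm.

0.140 pm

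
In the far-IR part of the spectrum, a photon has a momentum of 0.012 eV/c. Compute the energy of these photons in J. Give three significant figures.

1.92e-21 J

Convert to SI: p = 0.012 eV/c = 6.4131e-30 kg·m/s.
Since E = pc for a photon, E = 1.923e-21 J.
So E ≈ 1.92e-21 J.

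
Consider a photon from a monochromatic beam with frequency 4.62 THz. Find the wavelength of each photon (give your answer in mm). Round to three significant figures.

0.0649 mm

Take c = 2.99792458 × 10^8 m/s.
In SI units: f = 4.62 THz = 4.62 × 10^12 Hz.
The photon relation is λ = c/f, giving λ = 6.489 × 10^-5 m.
Converting to mm: λ = 0.06489 mm ≈ 0.0649 mm.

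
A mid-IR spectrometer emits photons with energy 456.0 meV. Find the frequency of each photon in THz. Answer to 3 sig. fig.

110 THz

Convert to SI: E = 456.0 meV = 7.3059 × 10^-20 J.
Since f = E/h for a photon, f = 1.103 × 10^14 Hz.
Converting to THz: f = 110.3 THz ≈ 110 THz.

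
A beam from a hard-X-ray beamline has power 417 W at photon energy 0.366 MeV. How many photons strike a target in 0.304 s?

Total energy: E_total = P·t = 417 × 0.304 = 126.8 J.
Per-photon energy: E = 5.864 × 10^-14 J.
N = E_total / E_photon = 2.16 × 10^15.

2.16 × 10^15 photons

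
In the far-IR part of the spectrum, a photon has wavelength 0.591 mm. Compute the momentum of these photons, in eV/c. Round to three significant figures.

2.10e-3 eV/c

Use h = 6.62607015e-34 J·s, c = 2.99792458e8 m/s, 1 eV = 1.602176634e-19 J.
Convert to SI: λ = 0.591 mm = 5.91e-4 m.
Since p = h/λ for a photon, p = 1.121e-30 kg·m/s.
Converting to eV/c: p = 0.002098 eV/c ≈ 2.10e-3 eV/c.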